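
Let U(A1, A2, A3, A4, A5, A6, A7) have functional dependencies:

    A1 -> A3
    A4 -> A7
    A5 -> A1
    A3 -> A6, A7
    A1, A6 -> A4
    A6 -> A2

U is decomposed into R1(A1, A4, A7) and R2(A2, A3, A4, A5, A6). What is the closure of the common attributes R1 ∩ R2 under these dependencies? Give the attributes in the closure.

A4, A7

R1 ∩ R2 = {A4}.
A4 → A7 applies, adding A7
Closure: {A4, A7}.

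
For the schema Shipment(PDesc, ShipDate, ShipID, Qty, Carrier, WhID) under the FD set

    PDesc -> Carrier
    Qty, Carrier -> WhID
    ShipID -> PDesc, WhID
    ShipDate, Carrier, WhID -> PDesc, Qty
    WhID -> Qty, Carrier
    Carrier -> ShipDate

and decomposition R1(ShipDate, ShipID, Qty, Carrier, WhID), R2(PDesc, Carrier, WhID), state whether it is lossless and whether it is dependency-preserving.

Lossless test: (Carrier, WhID)⁺ = {PDesc, ShipDate, Qty, Carrier, WhID}, which contains all of one fragment — lossless.
Dependency preservation: ShipID → PDesc, WhID; ShipDate, Carrier, WhID → PDesc, Qty are not contained in any single fragment, but the restricted closure of each left-hand side across the fragments still reaches the right-hand side; the remaining FDs each lie inside some fragment. All dependencies are preserved.

lossless and dependency-preserving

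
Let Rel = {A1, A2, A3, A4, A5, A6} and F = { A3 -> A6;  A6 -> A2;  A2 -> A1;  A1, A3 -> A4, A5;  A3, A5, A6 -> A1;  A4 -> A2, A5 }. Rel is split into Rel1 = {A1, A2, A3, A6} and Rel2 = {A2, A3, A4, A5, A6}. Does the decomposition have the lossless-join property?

Yes

Common attributes: Rel1 ∩ Rel2 = {A2, A3, A6}.
Closure of {A2, A3, A6}: A2 → A1 applies, adding A1; A1, A3 → A4, A5 applies, adding A4, A5. So (A2, A3, A6)⁺ = {A1, A2, A3, A4, A5, A6}.
This closure contains every attribute of Rel1, so Rel1 ∩ Rel2 → Rel1. The join is lossless.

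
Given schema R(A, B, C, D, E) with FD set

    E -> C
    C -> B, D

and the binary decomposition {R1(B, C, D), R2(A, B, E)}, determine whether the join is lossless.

Common attributes: R1 ∩ R2 = {B}.
No dependency enlarges {B}, so (B)⁺ = {B}.
The closure contains neither all of R1 = {B, C, D} nor all of R2 = {A, B, E}, so the common attributes are not a superkey of either fragment. The join is lossy.

No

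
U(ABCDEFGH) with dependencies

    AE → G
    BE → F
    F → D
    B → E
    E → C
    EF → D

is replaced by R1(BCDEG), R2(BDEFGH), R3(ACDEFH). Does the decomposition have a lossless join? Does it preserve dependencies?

lossy and not dependency-preserving

Lossless test (chase): Rows 1 and 2 agree on BE; apply BE→F and equate their F entries. Rows 1 and 2 agree on E; apply E→C and equate their C entries. No row becomes fully distinguished — the join is lossy.
Dependency preservation: the restricted closure of {AE} across the fragments never reaches {G}, so AE → G cannot be enforced without a join — not preserved.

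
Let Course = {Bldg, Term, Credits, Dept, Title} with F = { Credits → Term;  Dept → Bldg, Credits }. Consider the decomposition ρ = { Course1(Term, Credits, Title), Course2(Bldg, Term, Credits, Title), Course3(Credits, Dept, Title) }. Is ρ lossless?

No

Chase test. Columns are Bldg, Term, Credits, Dept, Title; row i has aⱼ where attribute j ∈ Coursei, else bᵢⱼ.
Initial tableau (one row per fragment):
  row 1: b11 a2 a3 b14 a5
  row 2: a1 a2 a3 b24 a5
  row 3: b31 b32 a3 a4 a5
Rows 1 and 3 agree on Credits; apply Credits→Term and equate their Term entries.
No row becomes fully distinguished — the join is lossy.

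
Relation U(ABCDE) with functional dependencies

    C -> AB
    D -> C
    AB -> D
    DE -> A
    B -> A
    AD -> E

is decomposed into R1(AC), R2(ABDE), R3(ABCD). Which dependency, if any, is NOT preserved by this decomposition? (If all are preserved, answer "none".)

C → AB lies within R3.
D → C lies within R3.
AB → D lies within R2.
DE → A lies within R2.
B → A lies within R2.
AD → E lies within R2.
Every dependency is enforceable on the fragments, so the decomposition is dependency-preserving.

none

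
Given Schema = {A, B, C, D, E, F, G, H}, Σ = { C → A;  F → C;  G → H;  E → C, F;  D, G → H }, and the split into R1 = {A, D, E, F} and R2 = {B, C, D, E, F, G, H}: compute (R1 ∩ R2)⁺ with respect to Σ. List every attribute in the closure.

A, C, D, E, F

R1 ∩ R2 = {D, E, F}.
F → C applies, adding C
C → A applies, adding A
Closure: {A, C, D, E, F}.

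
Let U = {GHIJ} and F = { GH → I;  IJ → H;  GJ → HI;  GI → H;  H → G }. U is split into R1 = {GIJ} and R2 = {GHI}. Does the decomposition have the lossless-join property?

Yes

Common attributes: R1 ∩ R2 = {GI}.
Closure of {GI}: GI → H applies, adding H. So (GI)⁺ = {GHI}.
This closure contains every attribute of R2, so R1 ∩ R2 → R2. The join is lossless.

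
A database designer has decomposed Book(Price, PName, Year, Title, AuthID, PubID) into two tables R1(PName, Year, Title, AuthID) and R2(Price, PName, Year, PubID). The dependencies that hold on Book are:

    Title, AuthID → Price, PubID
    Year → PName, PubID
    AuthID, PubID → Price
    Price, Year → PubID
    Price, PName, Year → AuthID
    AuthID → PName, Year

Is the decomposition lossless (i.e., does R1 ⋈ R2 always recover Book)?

No

Common attributes: R1 ∩ R2 = {PName, Year}.
Closure of {PName, Year}: Year → PName, PubID applies, adding PubID. So (PName, Year)⁺ = {PName, Year, PubID}.
The closure contains neither all of R1 = {PName, Year, Title, AuthID} nor all of R2 = {Price, PName, Year, PubID}, so the common attributes are not a superkey of either fragment. The join is lossy.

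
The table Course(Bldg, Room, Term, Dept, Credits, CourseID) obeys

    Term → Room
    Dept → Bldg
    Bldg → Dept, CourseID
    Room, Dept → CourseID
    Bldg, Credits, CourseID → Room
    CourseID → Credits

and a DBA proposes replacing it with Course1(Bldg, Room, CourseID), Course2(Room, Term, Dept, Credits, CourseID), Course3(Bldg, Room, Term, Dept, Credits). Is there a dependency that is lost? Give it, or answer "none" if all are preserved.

Term → Room lies within Course2.
Dept → Bldg lies within Course3.
Bldg → Dept, CourseID: restricted closure across fragments reaches Dept, CourseID.
Room, Dept → CourseID lies within Course2.
Bldg, Credits, CourseID → Room: restricted closure across fragments reaches Room.
CourseID → Credits lies within Course2.
Every dependency is enforceable on the fragments, so the decomposition is dependency-preserving.

none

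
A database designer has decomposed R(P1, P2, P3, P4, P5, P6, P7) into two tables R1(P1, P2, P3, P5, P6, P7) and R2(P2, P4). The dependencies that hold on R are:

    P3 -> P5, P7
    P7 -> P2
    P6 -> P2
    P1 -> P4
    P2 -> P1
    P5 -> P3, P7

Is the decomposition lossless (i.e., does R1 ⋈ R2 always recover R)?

Common attributes: R1 ∩ R2 = {P2}.
Closure of {P2}: P2 → P1 applies, adding P1; P1 → P4 applies, adding P4. So (P2)⁺ = {P1, P2, P4}.
This closure contains every attribute of R2, so R1 ∩ R2 → R2. The join is lossless.

Yes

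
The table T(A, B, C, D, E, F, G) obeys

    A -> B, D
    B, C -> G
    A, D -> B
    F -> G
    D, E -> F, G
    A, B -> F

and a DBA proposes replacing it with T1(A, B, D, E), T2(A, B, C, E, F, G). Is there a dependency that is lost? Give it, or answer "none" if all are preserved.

Check D, E → F, G: no single fragment contains all of {D, E, F, G}, and the restricted closure of {D, E} across the fragments never reaches {F, G}.
A → B, D is preserved.
B, C → G is preserved.
A, D → B is preserved.
F → G is preserved.
A, B → F is preserved.

D, E -> F, G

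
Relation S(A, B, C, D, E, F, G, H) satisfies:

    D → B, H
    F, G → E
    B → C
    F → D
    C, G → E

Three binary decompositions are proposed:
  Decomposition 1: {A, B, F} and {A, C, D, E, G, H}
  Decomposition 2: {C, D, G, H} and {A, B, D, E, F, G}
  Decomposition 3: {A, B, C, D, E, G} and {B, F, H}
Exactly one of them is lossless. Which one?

Decomposition 1: common = {A}, closure = {A} → lossy.
Decomposition 2: common = {D, G}, closure = {B, C, D, E, G, H} → lossless.
Decomposition 3: common = {B}, closure = {B, C} → lossy.

Decomposition 2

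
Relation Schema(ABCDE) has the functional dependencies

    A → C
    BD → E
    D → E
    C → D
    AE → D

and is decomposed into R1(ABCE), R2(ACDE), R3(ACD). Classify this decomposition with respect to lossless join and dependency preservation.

lossless and dependency-preserving

Lossless test (chase): Rows 2 and 3 agree on D; apply D→E and equate their E entries. Rows 1 and 2 agree on C; apply C→D and equate their D entries. Row 1 is now all distinguished symbols — the join is lossless.
Dependency preservation: BD → E is not contained in any single fragment, but the restricted closure of its left-hand side across the fragments still reaches the right-hand side; the remaining FDs each lie inside some fragment. All dependencies are preserved.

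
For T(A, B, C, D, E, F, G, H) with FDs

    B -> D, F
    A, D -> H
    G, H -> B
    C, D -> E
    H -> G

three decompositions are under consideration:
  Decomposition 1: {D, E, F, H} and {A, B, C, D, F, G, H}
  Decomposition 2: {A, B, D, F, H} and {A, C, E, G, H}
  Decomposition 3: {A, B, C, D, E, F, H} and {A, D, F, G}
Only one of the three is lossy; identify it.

Decomposition 1

Decomposition 1: common = {D, F, H}, closure = {B, D, F, G, H} → lossy.
Decomposition 2: common = {A, H}, closure = {A, B, D, F, G, H} → lossless.
Decomposition 3: common = {A, D, F}, closure = {A, B, D, F, G, H} → lossless.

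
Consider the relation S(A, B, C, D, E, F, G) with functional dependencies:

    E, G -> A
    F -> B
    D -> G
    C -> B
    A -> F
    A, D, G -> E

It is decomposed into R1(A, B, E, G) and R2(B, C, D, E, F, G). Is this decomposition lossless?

Common attributes: R1 ∩ R2 = {B, E, G}.
Closure of {B, E, G}: E, G → A applies, adding A; A → F applies, adding F. So (B, E, G)⁺ = {A, B, E, F, G}.
This closure contains every attribute of R1, so R1 ∩ R2 → R1. The join is lossless.

Yes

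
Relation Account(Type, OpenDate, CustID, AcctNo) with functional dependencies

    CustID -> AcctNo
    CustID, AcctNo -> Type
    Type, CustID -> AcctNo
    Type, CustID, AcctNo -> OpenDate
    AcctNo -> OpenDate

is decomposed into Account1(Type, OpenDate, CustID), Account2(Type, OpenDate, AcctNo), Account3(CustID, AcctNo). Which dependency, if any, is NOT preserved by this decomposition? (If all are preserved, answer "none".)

CustID → AcctNo lies within Account3.
CustID, AcctNo → Type: restricted closure across fragments reaches Type.
Type, CustID → AcctNo: restricted closure across fragments reaches AcctNo.
Type, CustID, AcctNo → OpenDate: restricted closure across fragments reaches OpenDate.
AcctNo → OpenDate lies within Account2.
Every dependency is enforceable on the fragments, so the decomposition is dependency-preserving.

none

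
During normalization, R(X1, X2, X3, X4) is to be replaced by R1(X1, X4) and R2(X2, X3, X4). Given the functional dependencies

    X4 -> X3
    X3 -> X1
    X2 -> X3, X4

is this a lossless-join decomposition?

Common attributes: R1 ∩ R2 = {X4}.
Closure of {X4}: X4 → X3 applies, adding X3; X3 → X1 applies, adding X1. So (X4)⁺ = {X1, X3, X4}.
This closure contains every attribute of R1, so R1 ∩ R2 → R1. The join is lossless.

Yes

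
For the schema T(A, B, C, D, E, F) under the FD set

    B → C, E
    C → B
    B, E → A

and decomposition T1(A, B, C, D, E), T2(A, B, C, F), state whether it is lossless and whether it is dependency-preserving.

lossy but dependency-preserving

Lossless test: (A, B, C)⁺ = {A, B, C, E}, which is a superkey of neither fragment — lossy.
Dependency preservation: every FD's attributes lie within a single fragment, so each can be enforced locally — preserved.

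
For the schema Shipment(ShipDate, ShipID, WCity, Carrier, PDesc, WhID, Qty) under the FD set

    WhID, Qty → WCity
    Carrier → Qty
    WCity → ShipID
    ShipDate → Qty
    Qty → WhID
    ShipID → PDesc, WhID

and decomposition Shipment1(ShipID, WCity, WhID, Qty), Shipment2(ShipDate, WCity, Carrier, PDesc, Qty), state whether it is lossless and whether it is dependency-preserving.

lossless but not dependency-preserving

Lossless test: (WCity, Qty)⁺ = {ShipID, WCity, PDesc, WhID, Qty}, which contains all of one fragment — lossless.
Dependency preservation: the restricted closure of {ShipID} across the fragments never reaches {PDesc, WhID}, so ShipID → PDesc, WhID cannot be enforced without a join — not preserved.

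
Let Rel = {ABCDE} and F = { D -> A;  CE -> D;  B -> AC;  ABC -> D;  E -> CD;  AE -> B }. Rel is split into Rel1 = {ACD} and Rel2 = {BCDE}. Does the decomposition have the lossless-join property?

Yes

Common attributes: Rel1 ∩ Rel2 = {CD}.
Closure of {CD}: D → A applies, adding A. So (CD)⁺ = {ACD}.
This closure contains every attribute of Rel1, so Rel1 ∩ Rel2 → Rel1. The join is lossless.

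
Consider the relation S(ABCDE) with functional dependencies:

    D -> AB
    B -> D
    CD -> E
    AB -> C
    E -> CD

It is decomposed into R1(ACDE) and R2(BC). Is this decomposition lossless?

Common attributes: R1 ∩ R2 = {C}.
No dependency enlarges {C}, so (C)⁺ = {C}.
The closure contains neither all of R1 = {ACDE} nor all of R2 = {BC}, so the common attributes are not a superkey of either fragment. The join is lossy.

No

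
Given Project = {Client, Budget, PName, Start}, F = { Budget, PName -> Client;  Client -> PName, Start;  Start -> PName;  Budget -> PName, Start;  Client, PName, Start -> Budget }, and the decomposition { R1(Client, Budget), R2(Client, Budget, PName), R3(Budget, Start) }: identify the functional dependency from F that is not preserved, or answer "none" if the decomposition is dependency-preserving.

Check Start → PName: no single fragment contains all of {PName, Start}, and the restricted closure of {Start} across the fragments never reaches {PName}.
Budget, PName → Client is preserved.
Client → PName, Start is preserved.
Budget → PName, Start is preserved.
Client, PName, Start → Budget is preserved.

Start -> PName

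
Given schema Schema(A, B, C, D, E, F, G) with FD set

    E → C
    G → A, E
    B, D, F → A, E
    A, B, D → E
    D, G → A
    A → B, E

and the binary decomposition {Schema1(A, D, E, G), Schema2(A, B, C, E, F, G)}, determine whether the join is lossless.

Common attributes: Schema1 ∩ Schema2 = {A, E, G}.
Closure of {A, E, G}: E → C applies, adding C; A → B, E applies, adding B. So (A, E, G)⁺ = {A, B, C, E, G}.
The closure contains neither all of Schema1 = {A, D, E, G} nor all of Schema2 = {A, B, C, E, F, G}, so the common attributes are not a superkey of either fragment. The join is lossy.

No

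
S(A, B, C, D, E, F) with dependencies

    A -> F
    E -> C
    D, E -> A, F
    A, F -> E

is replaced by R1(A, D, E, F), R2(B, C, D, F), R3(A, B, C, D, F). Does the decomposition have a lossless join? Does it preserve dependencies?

lossless but not dependency-preserving

Lossless test (chase): Rows 1 and 3 agree on A, F; apply A, F→E and equate their E entries. Rows 1 and 3 agree on E; apply E→C and equate their C entries. Row 3 is now all distinguished symbols — the join is lossless.
Dependency preservation: the restricted closure of {E} across the fragments never reaches {C}, so E → C cannot be enforced without a join — not preserved.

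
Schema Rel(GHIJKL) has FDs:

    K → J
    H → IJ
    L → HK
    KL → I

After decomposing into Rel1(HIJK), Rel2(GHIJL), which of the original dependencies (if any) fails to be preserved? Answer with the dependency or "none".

Check L → HK: no single fragment contains all of {HKL}, and the restricted closure of {L} across the fragments never reaches {HK}.
K → J is preserved.
H → IJ is preserved.
KL → I is preserved.

L → HK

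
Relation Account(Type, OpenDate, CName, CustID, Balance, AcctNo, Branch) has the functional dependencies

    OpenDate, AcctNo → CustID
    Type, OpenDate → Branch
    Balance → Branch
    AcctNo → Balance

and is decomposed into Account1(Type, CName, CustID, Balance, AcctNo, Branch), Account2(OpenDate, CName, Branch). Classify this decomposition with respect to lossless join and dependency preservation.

Lossless test: (CName, Branch)⁺ = {CName, Branch}, which is a superkey of neither fragment — lossy.
Dependency preservation: the restricted closure of {OpenDate, AcctNo} across the fragments never reaches {CustID}, so OpenDate, AcctNo → CustID cannot be enforced without a join — not preserved.

lossy and not dependency-preserving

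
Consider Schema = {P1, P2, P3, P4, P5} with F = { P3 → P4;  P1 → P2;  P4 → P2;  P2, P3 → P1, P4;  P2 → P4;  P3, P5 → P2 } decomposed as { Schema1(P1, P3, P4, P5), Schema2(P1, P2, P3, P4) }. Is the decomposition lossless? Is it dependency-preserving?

Lossless test: (P1, P3, P4)⁺ = {P1, P2, P3, P4}, which contains all of one fragment — lossless.
Dependency preservation: P3, P5 → P2 is not contained in any single fragment, but the restricted closure of its left-hand side across the fragments still reaches the right-hand side; the remaining FDs each lie inside some fragment. All dependencies are preserved.

lossless and dependency-preserving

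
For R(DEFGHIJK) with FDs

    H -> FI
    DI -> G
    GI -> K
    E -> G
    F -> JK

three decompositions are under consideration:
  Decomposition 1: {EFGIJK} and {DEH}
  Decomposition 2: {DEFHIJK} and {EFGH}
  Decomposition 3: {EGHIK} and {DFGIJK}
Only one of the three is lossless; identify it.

Decomposition 2

Decomposition 1: common = {E}, closure = {EG} → lossy.
Decomposition 2: common = {EFH}, closure = {EFGHIJK} → lossless.
Decomposition 3: common = {GIK}, closure = {GIK} → lossy.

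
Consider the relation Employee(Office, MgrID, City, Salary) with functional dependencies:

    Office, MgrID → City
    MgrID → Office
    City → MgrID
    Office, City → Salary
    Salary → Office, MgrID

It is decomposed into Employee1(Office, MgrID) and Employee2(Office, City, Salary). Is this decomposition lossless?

Common attributes: Employee1 ∩ Employee2 = {Office}.
No dependency enlarges {Office}, so (Office)⁺ = {Office}.
The closure contains neither all of Employee1 = {Office, MgrID} nor all of Employee2 = {Office, City, Salary}, so the common attributes are not a superkey of either fragment. The join is lossy.

No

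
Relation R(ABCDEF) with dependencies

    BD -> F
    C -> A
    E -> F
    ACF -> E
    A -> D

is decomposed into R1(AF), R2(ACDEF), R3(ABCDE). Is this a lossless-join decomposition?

Chase test. Columns are ABCDEF; row i has aⱼ where attribute j ∈ Ri, else bᵢⱼ.
Initial tableau (one row per fragment):
  row 1: a1 b12 b13 b14 b15 a6
  row 2: a1 b22 a3 a4 a5 a6
  row 3: a1 a2 a3 a4 a5 b36
Rows 2 and 3 agree on E; apply E→F and equate their F entries.
Rows 1 and 2 agree on A; apply A→D and equate their D entries.
Row 3 is now all distinguished symbols — the join is lossless.

Yes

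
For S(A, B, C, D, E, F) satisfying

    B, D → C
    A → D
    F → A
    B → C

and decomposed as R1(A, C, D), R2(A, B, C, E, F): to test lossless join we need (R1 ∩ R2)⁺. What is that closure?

A, C, D

R1 ∩ R2 = {A, C}.
A → D applies, adding D
Closure: {A, C, D}.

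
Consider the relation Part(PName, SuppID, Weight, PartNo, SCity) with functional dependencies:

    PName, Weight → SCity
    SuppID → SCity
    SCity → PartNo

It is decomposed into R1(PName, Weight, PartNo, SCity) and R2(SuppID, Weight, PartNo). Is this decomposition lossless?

Common attributes: R1 ∩ R2 = {Weight, PartNo}.
No dependency enlarges {Weight, PartNo}, so (Weight, PartNo)⁺ = {Weight, PartNo}.
The closure contains neither all of R1 = {PName, Weight, PartNo, SCity} nor all of R2 = {SuppID, Weight, PartNo}, so the common attributes are not a superkey of either fragment. The join is lossy.

No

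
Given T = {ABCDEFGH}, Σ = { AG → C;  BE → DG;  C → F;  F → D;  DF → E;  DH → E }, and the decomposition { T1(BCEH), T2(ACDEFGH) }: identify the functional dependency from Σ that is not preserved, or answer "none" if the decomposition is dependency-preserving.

BE → DG

Check BE → DG: no single fragment contains all of {BDEG}, and the restricted closure of {BE} across the fragments never reaches {DG}.
AG → C is preserved.
C → F is preserved.
F → D is preserved.
DF → E is preserved.
DH → E is preserved.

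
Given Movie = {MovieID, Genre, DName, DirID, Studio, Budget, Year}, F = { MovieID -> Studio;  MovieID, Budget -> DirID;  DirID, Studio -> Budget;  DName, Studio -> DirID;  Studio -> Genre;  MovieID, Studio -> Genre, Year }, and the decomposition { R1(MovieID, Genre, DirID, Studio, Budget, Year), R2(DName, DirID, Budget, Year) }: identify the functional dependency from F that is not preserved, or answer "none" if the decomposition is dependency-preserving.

DName, Studio -> DirID

Check DName, Studio → DirID: no single fragment contains all of {DName, DirID, Studio}, and the restricted closure of {DName, Studio} across the fragments never reaches {DirID}.
MovieID → Studio is preserved.
MovieID, Budget → DirID is preserved.
DirID, Studio → Budget is preserved.
Studio → Genre is preserved.
MovieID, Studio → Genre, Year is preserved.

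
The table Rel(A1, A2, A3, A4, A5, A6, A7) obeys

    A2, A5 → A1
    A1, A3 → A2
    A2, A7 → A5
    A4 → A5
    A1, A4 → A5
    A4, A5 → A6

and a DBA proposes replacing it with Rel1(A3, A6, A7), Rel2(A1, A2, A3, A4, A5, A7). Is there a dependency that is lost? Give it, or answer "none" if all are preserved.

Check A4, A5 → A6: no single fragment contains all of {A4, A5, A6}, and the restricted closure of {A4, A5} across the fragments never reaches {A6}.
A2, A5 → A1 is preserved.
A1, A3 → A2 is preserved.
A2, A7 → A5 is preserved.
A4 → A5 is preserved.
A1, A4 → A5 is preserved.

A4, A5 → A6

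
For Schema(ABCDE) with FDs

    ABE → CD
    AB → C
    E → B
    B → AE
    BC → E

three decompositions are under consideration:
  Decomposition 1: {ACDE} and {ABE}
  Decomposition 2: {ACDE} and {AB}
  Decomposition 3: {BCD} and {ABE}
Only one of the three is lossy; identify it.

Decomposition 1: common = {AE}, closure = {ABCDE} → lossless.
Decomposition 2: common = {A}, closure = {A} → lossy.
Decomposition 3: common = {B}, closure = {ABCDE} → lossless.

Decomposition 2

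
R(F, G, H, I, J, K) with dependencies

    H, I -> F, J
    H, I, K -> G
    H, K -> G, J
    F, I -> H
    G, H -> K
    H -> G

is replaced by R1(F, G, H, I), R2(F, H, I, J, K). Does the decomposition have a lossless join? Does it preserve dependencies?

Lossless test: (F, H, I)⁺ = {F, G, H, I, J, K}, which contains all of one fragment — lossless.
Dependency preservation: H, I, K → G; H, K → G, J; G, H → K are not contained in any single fragment, but the restricted closure of each left-hand side across the fragments still reaches the right-hand side; the remaining FDs each lie inside some fragment. All dependencies are preserved.

lossless and dependency-preserving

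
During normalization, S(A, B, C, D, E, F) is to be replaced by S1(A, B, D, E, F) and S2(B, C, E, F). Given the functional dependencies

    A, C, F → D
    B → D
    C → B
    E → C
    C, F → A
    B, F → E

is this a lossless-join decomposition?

Yes

Common attributes: S1 ∩ S2 = {B, E, F}.
Closure of {B, E, F}: B → D applies, adding D; E → C applies, adding C; C, F → A applies, adding A. So (B, E, F)⁺ = {A, B, C, D, E, F}.
This closure contains every attribute of S1, so S1 ∩ S2 → S1. The join is lossless.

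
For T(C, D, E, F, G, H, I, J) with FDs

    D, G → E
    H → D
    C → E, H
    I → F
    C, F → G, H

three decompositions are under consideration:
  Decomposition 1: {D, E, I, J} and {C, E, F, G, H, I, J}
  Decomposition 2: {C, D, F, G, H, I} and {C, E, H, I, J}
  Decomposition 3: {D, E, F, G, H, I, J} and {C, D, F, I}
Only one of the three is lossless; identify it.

Decomposition 1: common = {E, I, J}, closure = {E, F, I, J} → lossy.
Decomposition 2: common = {C, H, I}, closure = {C, D, E, F, G, H, I} → lossless.
Decomposition 3: common = {D, F, I}, closure = {D, F, I} → lossy.

Decomposition 2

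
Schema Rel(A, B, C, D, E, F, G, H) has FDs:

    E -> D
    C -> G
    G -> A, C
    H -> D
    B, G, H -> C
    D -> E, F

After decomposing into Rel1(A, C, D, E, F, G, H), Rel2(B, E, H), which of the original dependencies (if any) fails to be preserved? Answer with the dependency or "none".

E → D lies within Rel1.
C → G lies within Rel1.
G → A, C lies within Rel1.
H → D lies within Rel1.
B, G, H → C: restricted closure across fragments reaches C.
D → E, F lies within Rel1.
Every dependency is enforceable on the fragments, so the decomposition is dependency-preserving.

none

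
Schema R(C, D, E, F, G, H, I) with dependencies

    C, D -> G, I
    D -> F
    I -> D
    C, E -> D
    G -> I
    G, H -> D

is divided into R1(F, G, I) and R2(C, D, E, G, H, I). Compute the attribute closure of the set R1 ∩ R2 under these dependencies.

R1 ∩ R2 = {G, I}.
I → D applies, adding D
D → F applies, adding F
Closure: {D, F, G, I}.

D, F, G, I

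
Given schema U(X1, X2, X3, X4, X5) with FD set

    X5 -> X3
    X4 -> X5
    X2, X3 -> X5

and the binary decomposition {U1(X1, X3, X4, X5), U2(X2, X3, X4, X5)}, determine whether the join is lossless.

Common attributes: U1 ∩ U2 = {X3, X4, X5}.
No dependency enlarges {X3, X4, X5}, so (X3, X4, X5)⁺ = {X3, X4, X5}.
The closure contains neither all of U1 = {X1, X3, X4, X5} nor all of U2 = {X2, X3, X4, X5}, so the common attributes are not a superkey of either fragment. The join is lossy.

No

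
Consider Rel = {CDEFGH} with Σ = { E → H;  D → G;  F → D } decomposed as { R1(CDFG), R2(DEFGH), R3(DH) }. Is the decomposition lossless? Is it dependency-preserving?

Lossless test (chase): Rows 1 and 3 agree on D; apply D→G and equate their G entries. No row becomes fully distinguished — the join is lossy.
Dependency preservation: every FD's attributes lie within a single fragment, so each can be enforced locally — preserved.

lossy but dependency-preserving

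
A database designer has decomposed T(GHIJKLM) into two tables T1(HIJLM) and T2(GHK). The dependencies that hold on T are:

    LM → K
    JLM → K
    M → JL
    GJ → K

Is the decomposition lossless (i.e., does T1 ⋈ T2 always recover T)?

No

Common attributes: T1 ∩ T2 = {H}.
No dependency enlarges {H}, so (H)⁺ = {H}.
The closure contains neither all of T1 = {HIJLM} nor all of T2 = {GHK}, so the common attributes are not a superkey of either fragment. The join is lossy.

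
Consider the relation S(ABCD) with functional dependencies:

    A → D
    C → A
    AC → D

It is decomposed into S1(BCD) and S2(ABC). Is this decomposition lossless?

Yes

Common attributes: S1 ∩ S2 = {BC}.
Closure of {BC}: C → A applies, adding A; AC → D applies, adding D. So (BC)⁺ = {ABCD}.
This closure contains every attribute of S1, so S1 ∩ S2 → S1. The join is lossless.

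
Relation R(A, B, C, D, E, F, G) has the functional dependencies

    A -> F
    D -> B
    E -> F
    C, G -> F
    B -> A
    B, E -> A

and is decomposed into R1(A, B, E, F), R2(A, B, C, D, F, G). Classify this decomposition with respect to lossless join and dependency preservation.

Lossless test: (A, B, F)⁺ = {A, B, F}, which is a superkey of neither fragment — lossy.
Dependency preservation: every FD's attributes lie within a single fragment, so each can be enforced locally — preserved.

lossy but dependency-preserving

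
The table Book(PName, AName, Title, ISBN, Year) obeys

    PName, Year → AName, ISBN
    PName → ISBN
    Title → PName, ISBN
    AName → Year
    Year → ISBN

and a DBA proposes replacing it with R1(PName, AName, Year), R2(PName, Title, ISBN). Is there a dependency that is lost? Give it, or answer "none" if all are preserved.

Check Year → ISBN: no single fragment contains all of {ISBN, Year}, and the restricted closure of {Year} across the fragments never reaches {ISBN}.
PName, Year → AName, ISBN is preserved.
PName → ISBN is preserved.
Title → PName, ISBN is preserved.
AName → Year is preserved.

Year → ISBN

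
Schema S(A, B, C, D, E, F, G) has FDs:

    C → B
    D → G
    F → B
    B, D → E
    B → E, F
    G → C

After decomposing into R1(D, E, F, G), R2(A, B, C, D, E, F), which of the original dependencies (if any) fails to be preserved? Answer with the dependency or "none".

Check G → C: no single fragment contains all of {C, G}, and the restricted closure of {G} across the fragments never reaches {C}.
C → B is preserved.
D → G is preserved.
F → B is preserved.
B, D → E is preserved.
B → E, F is preserved.

G → C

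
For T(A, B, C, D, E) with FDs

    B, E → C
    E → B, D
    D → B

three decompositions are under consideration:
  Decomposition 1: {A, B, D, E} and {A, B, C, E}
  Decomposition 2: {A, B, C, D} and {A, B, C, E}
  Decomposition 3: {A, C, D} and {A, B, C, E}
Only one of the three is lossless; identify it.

Decomposition 1: common = {A, B, E}, closure = {A, B, C, D, E} → lossless.
Decomposition 2: common = {A, B, C}, closure = {A, B, C} → lossy.
Decomposition 3: common = {A, C}, closure = {A, C} → lossy.

Decomposition 1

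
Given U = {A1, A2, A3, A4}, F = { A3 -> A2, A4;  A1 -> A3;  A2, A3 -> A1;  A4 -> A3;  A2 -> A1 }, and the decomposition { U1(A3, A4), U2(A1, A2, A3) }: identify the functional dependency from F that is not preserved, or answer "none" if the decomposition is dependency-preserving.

A3 → A2, A4: restricted closure across fragments reaches A2, A4.
A1 → A3 lies within U2.
A2, A3 → A1 lies within U2.
A4 → A3 lies within U1.
A2 → A1 lies within U2.
Every dependency is enforceable on the fragments, so the decomposition is dependency-preserving.

none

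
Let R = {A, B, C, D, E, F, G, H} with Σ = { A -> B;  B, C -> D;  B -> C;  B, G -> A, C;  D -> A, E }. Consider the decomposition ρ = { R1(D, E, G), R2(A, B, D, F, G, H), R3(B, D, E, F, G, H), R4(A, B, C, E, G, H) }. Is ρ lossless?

Chase test. Columns are A, B, C, D, E, F, G, H; row i has aⱼ where attribute j ∈ Ri, else bᵢⱼ.
Initial tableau (one row per fragment):
  row 1: b11 b12 b13 a4 a5 b16 a7 b18
  row 2: a1 a2 b23 a4 b25 a6 a7 a8
  row 3: b31 a2 b33 a4 a5 a6 a7 a8
  row 4: a1 a2 a3 b44 a5 b46 a7 a8
Rows 2 and 3 agree on B; apply B→C and equate their C entries.
Rows 2 and 4 agree on B; apply B→C and equate their C entries.
Rows 2 and 3 agree on B, G; apply B, G→A, C and equate their A, C entries.
Rows 1 and 2 agree on D; apply D→A, E and equate their A, E entries.
Rows 1 and 2 agree on A; apply A→B and equate their B entries.
Rows 2 and 4 agree on B, C; apply B, C→D and equate their D entries.
Rows 1 and 2 agree on B; apply B→C and equate their C entries.
Row 2 is now all distinguished symbols — the join is lossless.

Yes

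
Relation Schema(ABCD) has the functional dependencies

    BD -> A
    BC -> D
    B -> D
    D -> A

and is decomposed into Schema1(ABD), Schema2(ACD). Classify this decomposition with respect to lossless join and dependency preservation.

lossy but dependency-preserving

Lossless test: (AD)⁺ = {AD}, which is a superkey of neither fragment — lossy.
Dependency preservation: BC → D is not contained in any single fragment, but the restricted closure of its left-hand side across the fragments still reaches the right-hand side; the remaining FDs each lie inside some fragment. All dependencies are preserved.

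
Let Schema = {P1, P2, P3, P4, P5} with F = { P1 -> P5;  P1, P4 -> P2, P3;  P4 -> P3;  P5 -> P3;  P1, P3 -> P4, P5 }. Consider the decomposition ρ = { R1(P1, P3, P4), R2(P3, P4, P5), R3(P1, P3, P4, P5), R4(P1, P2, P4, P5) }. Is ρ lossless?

Chase test. Columns are P1, P2, P3, P4, P5; row i has aⱼ where attribute j ∈ Ri, else bᵢⱼ.
Initial tableau (one row per fragment):
  row 1: a1 b12 a3 a4 b15
  row 2: b21 b22 a3 a4 a5
  row 3: a1 b32 a3 a4 a5
  row 4: a1 a2 b43 a4 a5
Rows 1 and 3 agree on P1; apply P1→P5 and equate their P5 entries.
Rows 1 and 3 agree on P1, P4; apply P1, P4→P2, P3 and equate their P2, P3 entries.
Rows 1 and 4 agree on P1, P4; apply P1, P4→P2, P3 and equate their P2, P3 entries.
Row 1 is now all distinguished symbols — the join is lossless.

Yes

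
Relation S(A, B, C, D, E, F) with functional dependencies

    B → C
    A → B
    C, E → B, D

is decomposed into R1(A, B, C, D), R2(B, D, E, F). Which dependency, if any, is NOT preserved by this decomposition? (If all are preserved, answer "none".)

C, E → B, D

Check C, E → B, D: no single fragment contains all of {B, C, D, E}, and the restricted closure of {C, E} across the fragments never reaches {B, D}.
B → C is preserved.
A → B is preserved.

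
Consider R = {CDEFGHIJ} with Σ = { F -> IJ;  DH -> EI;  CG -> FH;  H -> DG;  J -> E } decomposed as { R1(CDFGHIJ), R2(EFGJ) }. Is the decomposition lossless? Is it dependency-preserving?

Lossless test: (FGJ)⁺ = {EFGIJ}, which contains all of one fragment — lossless.
Dependency preservation: the restricted closure of {DH} across the fragments never reaches {EI}, so DH → EI cannot be enforced without a join — not preserved.

lossless but not dependency-preserving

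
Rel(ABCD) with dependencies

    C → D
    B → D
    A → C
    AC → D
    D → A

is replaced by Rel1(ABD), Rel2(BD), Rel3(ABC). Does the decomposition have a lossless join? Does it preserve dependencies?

Lossless test (chase): Rows 1 and 3 agree on B; apply B→D and equate their D entries. Rows 1 and 3 agree on A; apply A→C and equate their C entries. Rows 1 and 2 agree on D; apply D→A and equate their A entries. Rows 1 and 2 agree on A; apply A→C and equate their C entries. Row 1 is now all distinguished symbols — the join is lossless.
Dependency preservation: C → D; AC → D are not contained in any single fragment, but the restricted closure of each left-hand side across the fragments still reaches the right-hand side; the remaining FDs each lie inside some fragment. All dependencies are preserved.

lossless and dependency-preserving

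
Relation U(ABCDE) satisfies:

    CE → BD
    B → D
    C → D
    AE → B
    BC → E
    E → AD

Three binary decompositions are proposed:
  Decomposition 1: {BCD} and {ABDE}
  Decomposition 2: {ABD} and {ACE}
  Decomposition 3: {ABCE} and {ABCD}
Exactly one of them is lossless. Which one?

Decomposition 3

Decomposition 1: common = {BD}, closure = {BD} → lossy.
Decomposition 2: common = {A}, closure = {A} → lossy.
Decomposition 3: common = {ABC}, closure = {ABCDE} → lossless.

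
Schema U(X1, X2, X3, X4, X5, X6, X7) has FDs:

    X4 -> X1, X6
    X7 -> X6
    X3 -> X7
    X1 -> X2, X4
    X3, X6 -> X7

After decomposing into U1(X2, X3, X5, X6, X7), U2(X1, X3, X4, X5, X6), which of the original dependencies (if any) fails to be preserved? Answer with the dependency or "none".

X1 -> X2, X4

Check X1 → X2, X4: no single fragment contains all of {X1, X2, X4}, and the restricted closure of {X1} across the fragments never reaches {X2, X4}.
X4 → X1, X6 is preserved.
X7 → X6 is preserved.
X3 → X7 is preserved.
X3, X6 → X7 is preserved.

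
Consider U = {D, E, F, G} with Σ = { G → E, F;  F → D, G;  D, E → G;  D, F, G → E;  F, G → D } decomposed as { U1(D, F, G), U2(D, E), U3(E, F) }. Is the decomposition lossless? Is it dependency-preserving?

Lossless test (chase): Rows 1 and 3 agree on F; apply F→D, G and equate their D, G entries. Rows 2 and 3 agree on D, E; apply D, E→G and equate their G entries. Rows 1 and 3 agree on D, F, G; apply D, F, G→E and equate their E entries. Rows 1 and 2 agree on G; apply G→E, F and equate their E, F entries. Row 1 is now all distinguished symbols — the join is lossless.
Dependency preservation: the restricted closure of {D, E} across the fragments never reaches {G}, so D, E → G cannot be enforced without a join — not preserved.

lossless but not dependency-preserving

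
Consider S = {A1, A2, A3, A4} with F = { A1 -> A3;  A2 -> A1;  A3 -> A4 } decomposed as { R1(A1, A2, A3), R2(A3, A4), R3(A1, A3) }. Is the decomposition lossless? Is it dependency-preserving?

Lossless test (chase): Rows 1 and 2 agree on A3; apply A3→A4 and equate their A4 entries. Rows 1 and 3 agree on A3; apply A3→A4 and equate their A4 entries. Row 1 is now all distinguished symbols — the join is lossless.
Dependency preservation: every FD's attributes lie within a single fragment, so each can be enforced locally — preserved.

lossless and dependency-preserving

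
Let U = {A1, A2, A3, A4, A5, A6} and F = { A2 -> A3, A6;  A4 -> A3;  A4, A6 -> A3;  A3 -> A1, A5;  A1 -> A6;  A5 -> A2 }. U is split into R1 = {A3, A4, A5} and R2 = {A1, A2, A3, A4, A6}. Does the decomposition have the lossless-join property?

Yes

Common attributes: R1 ∩ R2 = {A3, A4}.
Closure of {A3, A4}: A3 → A1, A5 applies, adding A1, A5; A1 → A6 applies, adding A6; A5 → A2 applies, adding A2. So (A3, A4)⁺ = {A1, A2, A3, A4, A5, A6}.
This closure contains every attribute of R1, so R1 ∩ R2 → R1. The join is lossless.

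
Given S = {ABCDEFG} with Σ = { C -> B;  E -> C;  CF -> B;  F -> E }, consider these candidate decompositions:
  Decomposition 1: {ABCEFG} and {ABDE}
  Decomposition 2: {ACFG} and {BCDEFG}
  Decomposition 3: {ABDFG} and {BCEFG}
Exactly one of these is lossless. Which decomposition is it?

Decomposition 3

Decomposition 1: common = {ABE}, closure = {ABCE} → lossy.
Decomposition 2: common = {CFG}, closure = {BCEFG} → lossy.
Decomposition 3: common = {BFG}, closure = {BCEFG} → lossless.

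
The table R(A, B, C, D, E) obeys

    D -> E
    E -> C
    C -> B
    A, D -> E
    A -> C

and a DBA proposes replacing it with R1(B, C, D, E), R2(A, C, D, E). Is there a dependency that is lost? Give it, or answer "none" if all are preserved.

D → E lies within R1.
E → C lies within R1.
C → B lies within R1.
A, D → E lies within R2.
A → C lies within R2.
Every dependency is enforceable on the fragments, so the decomposition is dependency-preserving.

none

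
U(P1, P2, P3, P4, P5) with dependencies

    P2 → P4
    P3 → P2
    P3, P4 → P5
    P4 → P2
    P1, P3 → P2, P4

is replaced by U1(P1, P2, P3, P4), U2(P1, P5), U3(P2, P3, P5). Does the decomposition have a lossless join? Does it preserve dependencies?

Lossless test (chase): Rows 1 and 3 agree on P2; apply P2→P4 and equate their P4 entries. Rows 1 and 3 agree on P3, P4; apply P3, P4→P5 and equate their P5 entries. Row 1 is now all distinguished symbols — the join is lossless.
Dependency preservation: P3, P4 → P5 is not contained in any single fragment, but the restricted closure of its left-hand side across the fragments still reaches the right-hand side; the remaining FDs each lie inside some fragment. All dependencies are preserved.

lossless and dependency-preserving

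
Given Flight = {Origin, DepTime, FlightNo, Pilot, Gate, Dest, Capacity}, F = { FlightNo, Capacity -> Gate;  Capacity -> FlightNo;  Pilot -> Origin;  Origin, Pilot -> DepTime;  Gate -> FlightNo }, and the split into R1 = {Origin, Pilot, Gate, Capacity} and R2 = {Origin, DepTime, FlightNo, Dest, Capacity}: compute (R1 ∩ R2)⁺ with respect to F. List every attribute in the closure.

Origin, FlightNo, Gate, Capacity

R1 ∩ R2 = {Origin, Capacity}.
Capacity → FlightNo applies, adding FlightNo
FlightNo, Capacity → Gate applies, adding Gate
Closure: {Origin, FlightNo, Gate, Capacity}.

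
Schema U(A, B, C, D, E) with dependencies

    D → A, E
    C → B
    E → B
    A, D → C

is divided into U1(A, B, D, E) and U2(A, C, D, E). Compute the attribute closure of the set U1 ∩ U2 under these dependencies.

U1 ∩ U2 = {A, D, E}.
E → B applies, adding B
A, D → C applies, adding C
Closure: {A, B, C, D, E}.

A, B, C, D, E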